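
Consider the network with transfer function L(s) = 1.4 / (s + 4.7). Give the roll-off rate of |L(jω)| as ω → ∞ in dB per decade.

-20 dB/decade

With 0 zeros and 1 pole, the high-frequency asymptotic slope is 20 × (0 − 1) = -20 dB/decade.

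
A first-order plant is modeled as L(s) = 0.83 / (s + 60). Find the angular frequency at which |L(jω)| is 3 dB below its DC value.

For a single-pole low-pass, the −3 dB point is at the pole: ω = 60 rad/s.

60 rad/s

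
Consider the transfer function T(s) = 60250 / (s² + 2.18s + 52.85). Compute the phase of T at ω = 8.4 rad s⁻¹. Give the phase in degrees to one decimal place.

-134.0°

∠[(j8.4)² + 2.18(j8.4) + 52.85] = ∠[-17.71 + j18.312] = 134.04°
∠T(j8.4) = −134.04° = -134.04°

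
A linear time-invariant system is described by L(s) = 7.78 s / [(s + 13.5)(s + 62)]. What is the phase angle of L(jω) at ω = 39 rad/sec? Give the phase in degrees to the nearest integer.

-13°

∠(j39) = 90.00°
∠(j39 + 13.5) = arctan(39/13.5) = 70.91°
∠(j39 + 62) = arctan(39/62) = 32.17°
∠L(j39) = 90.00° − (70.91° + 32.17°) = -13.08°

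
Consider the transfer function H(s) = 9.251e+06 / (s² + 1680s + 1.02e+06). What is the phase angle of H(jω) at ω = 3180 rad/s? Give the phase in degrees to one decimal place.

-149.6°

∠[(j3180)² + 1680(j3180) + 1.02e+06] = ∠[-9.0924e+06 + j5.3424e+06] = 149.56°
∠H(j3180) = −149.56° = -149.56°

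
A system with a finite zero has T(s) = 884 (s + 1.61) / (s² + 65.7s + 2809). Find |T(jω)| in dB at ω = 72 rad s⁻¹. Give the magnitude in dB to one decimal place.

21.6 dB

|j72 + 1.61| = √(72² + 1.61²) = 72.02
|(j72)² + 65.7(j72) + 2809| = |-2375 + j4730.4| = 5293
|T(j72)| = 884 × 72.02 / 5293 = 12.028
20 log₁₀(12.028) = 21.60 dB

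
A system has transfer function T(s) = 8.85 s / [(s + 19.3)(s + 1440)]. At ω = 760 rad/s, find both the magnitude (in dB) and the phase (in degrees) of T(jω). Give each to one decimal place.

|j760| = 760
|j760 + 19.3| = √(760² + 19.3²) = 760.2
|j760 + 1440| = √(760² + 1440²) = 1628
|T(j760)| = 8.85 × 760 / (760.2 × 1628) = 0.0054335
20 log₁₀(0.0054335) = -45.30 dB
∠(j760) = 90.00°
∠(j760 + 19.3) = arctan(760/19.3) = 88.55°
∠(j760 + 1440) = arctan(760/1440) = 27.82°
∠T(j760) = 90.00° − (88.55° + 27.82°) = -26.37°

|T| = -45.3 dB, ∠T = -26.4°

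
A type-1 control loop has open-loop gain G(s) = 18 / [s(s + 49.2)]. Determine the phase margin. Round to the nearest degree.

Gain crossover: |G(jω)| = 1 at ω ≈ 0.366 rad/s.
∠G(j0.366) = −90° − arctan(0.366/49.2) ≈ -90.43°
PM = 180° + (-90.43°) = 89.57°

90°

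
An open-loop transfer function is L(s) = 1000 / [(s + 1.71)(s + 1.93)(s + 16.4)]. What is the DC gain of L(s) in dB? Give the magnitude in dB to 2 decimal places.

L(0) = 1000 / (1.71 × 1.93 × 16.4) = 18.476
20 log₁₀(18.476) = 25.332 dB

25.33 dB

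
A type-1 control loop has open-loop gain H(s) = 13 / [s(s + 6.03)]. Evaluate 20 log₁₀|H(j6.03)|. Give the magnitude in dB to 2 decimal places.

|j6.03 + 6.03| = √(6.03² + 6.03²) = 8.528
|j6.03| = 6.03
|H(j6.03)| = 13 / (8.528 × 6.03) = 0.25281
20 log₁₀(0.25281) = -11.944 dB

-11.94 dB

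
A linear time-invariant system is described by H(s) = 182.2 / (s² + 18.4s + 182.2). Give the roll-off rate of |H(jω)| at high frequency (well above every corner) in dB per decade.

-40 dB/decade

With 0 zeros and 2 poles, the high-frequency asymptotic slope is 20 × (0 − 2) = -40 dB/decade.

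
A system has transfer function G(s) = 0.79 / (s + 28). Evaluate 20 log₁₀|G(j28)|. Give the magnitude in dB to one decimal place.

-34.0 dB

|j28 + 28| = √(28² + 28²) = 39.6
|G(j28)| = 0.79 / 39.6 = 0.019951
20 log₁₀(0.019951) = -34.00 dB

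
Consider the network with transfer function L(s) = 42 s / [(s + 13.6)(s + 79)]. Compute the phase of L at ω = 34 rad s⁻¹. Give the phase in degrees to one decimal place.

∠(j34) = 90.00°
∠(j34 + 13.6) = arctan(34/13.6) = 68.20°
∠(j34 + 79) = arctan(34/79) = 23.29°
∠L(j34) = 90.00° − (68.20° + 23.29°) = -1.48°

-1.5°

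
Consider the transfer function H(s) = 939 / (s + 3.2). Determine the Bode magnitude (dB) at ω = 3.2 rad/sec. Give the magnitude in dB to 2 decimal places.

46.34 dB

|j3.2 + 3.2| = √(3.2² + 3.2²) = 4.525
|H(j3.2)| = 939 / 4.525 = 207.49
20 log₁₀(207.49) = 46.340 dB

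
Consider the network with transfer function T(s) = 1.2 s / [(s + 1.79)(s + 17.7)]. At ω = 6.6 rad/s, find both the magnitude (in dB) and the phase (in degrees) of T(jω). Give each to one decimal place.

|j6.6| = 6.6
|j6.6 + 1.79| = √(6.6² + 1.79²) = 6.838
|j6.6 + 17.7| = √(6.6² + 17.7²) = 18.89
|T(j6.6)| = 1.2 × 6.6 / (6.838 × 18.89) = 0.061309
20 log₁₀(0.061309) = -24.25 dB
∠(j6.6) = 90.00°
∠(j6.6 + 1.79) = arctan(6.6/1.79) = 74.83°
∠(j6.6 + 17.7) = arctan(6.6/17.7) = 20.45°
∠T(j6.6) = 90.00° − (74.83° + 20.45°) = -5.28°

|T| = -24.2 dB, ∠T = -5.3°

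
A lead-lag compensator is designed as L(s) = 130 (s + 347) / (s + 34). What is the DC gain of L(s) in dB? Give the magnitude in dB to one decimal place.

62.5 dB

L(0) = 130 × 347 / 34 = 1326.8
20 log₁₀(1326.8) = 62.46 dB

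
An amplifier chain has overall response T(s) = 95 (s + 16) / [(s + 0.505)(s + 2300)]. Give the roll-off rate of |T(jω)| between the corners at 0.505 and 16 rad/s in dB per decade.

In this band the factors already past their corner are: pole at 0.505; net slope = -20 dB/decade.

-20 dB/decade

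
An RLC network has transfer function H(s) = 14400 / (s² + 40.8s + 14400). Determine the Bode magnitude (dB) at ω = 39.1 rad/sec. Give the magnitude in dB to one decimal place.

|(j39.1)² + 40.8(j39.1) + 14400| = |12871 + j1595.3| = 1.297e+04
|H(j39.1)| = 14400 / 1.297e+04 = 1.1103
20 log₁₀(1.1103) = 0.91 dB

0.9 dB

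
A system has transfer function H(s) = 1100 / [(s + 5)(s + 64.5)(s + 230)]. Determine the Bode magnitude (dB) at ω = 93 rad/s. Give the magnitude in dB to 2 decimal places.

|j93 + 5| = √(93² + 5²) = 93.13
|j93 + 64.5| = √(93² + 64.5²) = 113.2
|j93 + 230| = √(93² + 230²) = 248.1
|H(j93)| = 1100 / (93.13 × 113.2 × 248.1) = 0.00042064
20 log₁₀(0.00042064) = -67.522 dB

-67.52 dB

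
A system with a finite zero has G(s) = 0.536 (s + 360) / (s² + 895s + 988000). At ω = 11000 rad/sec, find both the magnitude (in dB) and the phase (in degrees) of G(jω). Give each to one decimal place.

|j11000 + 360| = √(11000² + 360²) = 1.101e+04
|(j11000)² + 895(j11000) + 988000| = |-1.2001e+08 + j9.845e+06| = 1.204e+08
|G(j11000)| = 0.536 × 1.101e+04 / 1.204e+08 = 4.899e-05
20 log₁₀(4.899e-05) = -86.20 dB
∠(j11000 + 360) = arctan(11000/360) = 88.13°
∠[(j11000)² + 895(j11000) + 988000] = ∠[-1.2001e+08 + j9.845e+06] = 175.31°
∠G(j11000) = 88.13° − 175.31° = -87.18°

|G| = -86.2 dB, ∠G = -87.2°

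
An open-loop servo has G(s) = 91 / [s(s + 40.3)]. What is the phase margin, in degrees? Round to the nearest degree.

87 deg

Gain crossover: |G(jω)| = 1 at ω ≈ 2.25 rad/s.
∠G(j2.25) = −90° − arctan(2.25/40.3) ≈ -93.20°
PM = 180° + (-93.20°) = 86.80°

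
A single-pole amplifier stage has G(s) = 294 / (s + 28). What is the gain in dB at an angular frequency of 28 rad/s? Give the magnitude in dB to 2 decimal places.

|j28 + 28| = √(28² + 28²) = 39.6
|G(j28)| = 294 / 39.6 = 7.4246
20 log₁₀(7.4246) = 17.413 dB

17.41 dB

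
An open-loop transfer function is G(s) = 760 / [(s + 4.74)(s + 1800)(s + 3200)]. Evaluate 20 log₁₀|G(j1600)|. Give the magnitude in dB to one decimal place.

|j1600 + 4.74| = √(1600² + 4.74²) = 1600
|j1600 + 1800| = √(1600² + 1800²) = 2408
|j1600 + 3200| = √(1600² + 3200²) = 3578
|G(j1600)| = 760 / (1600 × 2408 × 3578) = 5.5128e-08
20 log₁₀(5.5128e-08) = -145.17 dB

-145.2 dB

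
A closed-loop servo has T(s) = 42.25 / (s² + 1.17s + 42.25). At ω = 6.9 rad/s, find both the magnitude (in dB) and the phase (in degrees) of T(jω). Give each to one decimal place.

|T| = 12.8 dB, ∠T = -123.6°

|(j6.9)² + 1.17(j6.9) + 42.25| = |-5.36 + j8.073| = 9.69
|T(j6.9)| = 42.25 / 9.69 = 4.36
20 log₁₀(4.36) = 12.79 dB
∠[(j6.9)² + 1.17(j6.9) + 42.25] = ∠[-5.36 + j8.073] = 123.58°
∠T(j6.9) = −123.58° = -123.58°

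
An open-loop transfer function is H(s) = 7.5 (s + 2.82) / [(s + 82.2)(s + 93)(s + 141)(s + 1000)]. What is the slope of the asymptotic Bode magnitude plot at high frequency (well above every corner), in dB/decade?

-60 dB/decade

With 1 zero and 4 poles, the high-frequency asymptotic slope is 20 × (1 − 4) = -60 dB/decade.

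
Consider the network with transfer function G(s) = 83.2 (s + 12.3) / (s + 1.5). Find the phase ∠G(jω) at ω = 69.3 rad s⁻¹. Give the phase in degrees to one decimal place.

-8.8°

∠(j69.3 + 12.3) = arctan(69.3/12.3) = 79.94°
∠(j69.3 + 1.5) = arctan(69.3/1.5) = 88.76°
∠G(j69.3) = 79.94° − 88.76° = -8.82°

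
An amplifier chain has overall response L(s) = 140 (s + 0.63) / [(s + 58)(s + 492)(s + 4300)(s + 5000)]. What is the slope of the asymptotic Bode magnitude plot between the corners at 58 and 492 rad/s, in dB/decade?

In this band the factors already past their corner are: zero at 0.63, pole at 58; net slope = 0 dB/decade.

0 dB/decade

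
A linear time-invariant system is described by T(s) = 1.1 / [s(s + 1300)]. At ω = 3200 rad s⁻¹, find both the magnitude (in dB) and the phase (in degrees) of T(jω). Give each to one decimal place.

|j3200 + 1300| = √(3200² + 1300²) = 3454
|j3200| = 3200
|T(j3200)| = 1.1 / (3454 × 3200) = 9.9523e-08
20 log₁₀(9.9523e-08) = -140.04 dB
∠(j3200 + 1300) = arctan(3200/1300) = 67.89°
∠(j3200) = 90.00°
∠T(j3200) = − (67.89° + 90.00°) = -157.89°

|T| = -140.0 dB, ∠T = -157.9°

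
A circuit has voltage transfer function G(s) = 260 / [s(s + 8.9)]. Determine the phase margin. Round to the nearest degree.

31°

Gain crossover: |G(jω)| = 1 at ω ≈ 14.9 rad s⁻¹.
∠G(j14.9) = −90° − arctan(14.9/8.9) ≈ -149.23°
PM = 180° + (-149.23°) = 30.77°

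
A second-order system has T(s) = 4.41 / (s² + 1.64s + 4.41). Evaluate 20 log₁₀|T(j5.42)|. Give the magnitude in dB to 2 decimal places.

|(j5.42)² + 1.64(j5.42) + 4.41| = |-24.966 + j8.8888| = 26.5
|T(j5.42)| = 4.41 / 26.5 = 0.16641
20 log₁₀(0.16641) = -15.577 dB

-15.58 dB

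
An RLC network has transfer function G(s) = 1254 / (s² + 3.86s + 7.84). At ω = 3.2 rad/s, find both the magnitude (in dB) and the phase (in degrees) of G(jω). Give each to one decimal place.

|G| = 40.0 dB, ∠G = -101.0 deg

|(j3.2)² + 3.86(j3.2) + 7.84| = |-2.4 + j12.352| = 12.58
|G(j3.2)| = 1254 / 12.58 = 99.658
20 log₁₀(99.658) = 39.97 dB
∠[(j3.2)² + 3.86(j3.2) + 7.84] = ∠[-2.4 + j12.352] = 101.00°
∠G(j3.2) = −101.00° = -101.00°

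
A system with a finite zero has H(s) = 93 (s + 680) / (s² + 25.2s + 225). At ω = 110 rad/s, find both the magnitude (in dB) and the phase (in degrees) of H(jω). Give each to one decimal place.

|H| = 14.4 dB, ∠H = -157.7°

|j110 + 680| = √(110² + 680²) = 688.8
|(j110)² + 25.2(j110) + 225| = |-11875 + j2772| = 1.219e+04
|H(j110)| = 93 × 688.8 / 1.219e+04 = 5.2535
20 log₁₀(5.2535) = 14.41 dB
∠(j110 + 680) = arctan(110/680) = 9.19°
∠[(j110)² + 25.2(j110) + 225] = ∠[-11875 + j2772] = 166.86°
∠H(j110) = 9.19° − 166.86° = -157.67°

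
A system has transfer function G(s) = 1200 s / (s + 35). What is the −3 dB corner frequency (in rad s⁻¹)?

For a single-pole high-pass, the −3 dB point is at the pole: ω = 35 rad s⁻¹.

35 rad s⁻¹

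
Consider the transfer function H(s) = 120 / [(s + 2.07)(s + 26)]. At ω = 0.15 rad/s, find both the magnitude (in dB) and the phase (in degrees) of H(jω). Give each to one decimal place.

|j0.15 + 2.07| = √(0.15² + 2.07²) = 2.075
|j0.15 + 26| = √(0.15² + 26²) = 26
|H(j0.15)| = 120 / (2.075 × 26) = 2.2238
20 log₁₀(2.2238) = 6.94 dB
∠(j0.15 + 2.07) = arctan(0.15/2.07) = 4.14°
∠(j0.15 + 26) = arctan(0.15/26) = 0.33°
∠H(j0.15) = − (4.14° + 0.33°) = -4.48°

|H| = 6.9 dB, ∠H = -4.5°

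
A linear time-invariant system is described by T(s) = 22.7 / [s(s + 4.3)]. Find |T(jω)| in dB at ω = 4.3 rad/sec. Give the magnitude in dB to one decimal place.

|j4.3 + 4.3| = √(4.3² + 4.3²) = 6.081
|j4.3| = 4.3
|T(j4.3)| = 22.7 / (6.081 × 4.3) = 0.86811
20 log₁₀(0.86811) = -1.23 dB

-1.2 dB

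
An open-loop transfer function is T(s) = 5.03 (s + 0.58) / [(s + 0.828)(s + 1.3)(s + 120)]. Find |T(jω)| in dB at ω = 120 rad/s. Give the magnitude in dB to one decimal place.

-72.1 dB

|j120 + 0.58| = √(120² + 0.58²) = 120
|j120 + 0.828| = √(120² + 0.828²) = 120
|j120 + 1.3| = √(120² + 1.3²) = 120
|j120 + 120| = √(120² + 120²) = 169.7
|T(j120)| = 5.03 × 120 / (120 × 120 × 169.7) = 0.00024698
20 log₁₀(0.00024698) = -72.15 dB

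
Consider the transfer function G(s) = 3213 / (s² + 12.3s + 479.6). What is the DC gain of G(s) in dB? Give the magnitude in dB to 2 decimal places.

G(0) = 3213 / 479.6 = 6.6993
20 log₁₀(6.6993) = 16.521 dB

16.52 dB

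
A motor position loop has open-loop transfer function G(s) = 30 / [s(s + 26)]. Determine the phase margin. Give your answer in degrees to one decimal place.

Gain crossover: |G(jω)| = 1 at ω ≈ 1.15 rad/s.
∠G(j1.15) = −90° − arctan(1.15/26) ≈ -92.54°
PM = 180° + (-92.54°) = 87.46°

87.5°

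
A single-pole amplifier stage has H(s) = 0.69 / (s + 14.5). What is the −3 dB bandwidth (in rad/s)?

For a single-pole low-pass, the −3 dB point is at the pole: ω = 14.5 rad/s.

14.5 rad/s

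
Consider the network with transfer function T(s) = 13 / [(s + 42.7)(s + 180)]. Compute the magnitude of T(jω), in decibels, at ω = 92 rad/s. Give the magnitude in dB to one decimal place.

-64.0 dB

|j92 + 42.7| = √(92² + 42.7²) = 101.4
|j92 + 180| = √(92² + 180²) = 202.1
|T(j92)| = 13 / (101.4 × 202.1) = 0.00063405
20 log₁₀(0.00063405) = -63.96 dB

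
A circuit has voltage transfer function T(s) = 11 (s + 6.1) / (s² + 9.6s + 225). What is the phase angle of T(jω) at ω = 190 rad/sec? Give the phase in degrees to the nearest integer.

∠(j190 + 6.1) = arctan(190/6.1) = 88.16°
∠[(j190)² + 9.6(j190) + 225] = ∠[-35875 + j1824] = 177.09°
∠T(j190) = 88.16° − 177.09° = -88.93°

-89°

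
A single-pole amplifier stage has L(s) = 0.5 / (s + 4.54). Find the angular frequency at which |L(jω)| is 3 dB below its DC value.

For a single-pole low-pass, the −3 dB point is at the pole: ω = 4.54 rad s⁻¹.

4.54 rad s⁻¹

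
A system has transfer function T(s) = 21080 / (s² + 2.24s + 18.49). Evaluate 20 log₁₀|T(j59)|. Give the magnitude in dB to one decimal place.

|(j59)² + 2.24(j59) + 18.49| = |-3462.5 + j132.16| = 3465
|T(j59)| = 21080 / 3465 = 6.0836
20 log₁₀(6.0836) = 15.68 dB

15.7 dB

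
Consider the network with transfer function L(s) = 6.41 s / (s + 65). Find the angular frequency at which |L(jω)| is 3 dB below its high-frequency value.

For a single-pole high-pass, the −3 dB point is at the pole: ω = 65 rad/sec.

65 rad/sec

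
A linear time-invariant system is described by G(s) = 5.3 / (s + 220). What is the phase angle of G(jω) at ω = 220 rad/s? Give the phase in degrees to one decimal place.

∠(j220 + 220) = arctan(220/220) = 45.00°
∠G(j220) = −45.00° = -45.00°

-45.0°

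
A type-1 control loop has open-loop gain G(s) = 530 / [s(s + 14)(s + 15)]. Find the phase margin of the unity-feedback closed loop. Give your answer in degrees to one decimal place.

Gain crossover: |G(jω)| = 1 at ω ≈ 2.45 rad/s.
∠G(j2.45) = −90° − arctan(2.45/14) − arctan(2.45/15) ≈ -109.23°
PM = 180° + (-109.23°) = 70.77°

70.8 deg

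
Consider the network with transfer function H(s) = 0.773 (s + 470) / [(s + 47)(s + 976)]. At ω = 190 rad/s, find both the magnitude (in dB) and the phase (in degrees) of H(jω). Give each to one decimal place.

|j190 + 470| = √(190² + 470²) = 507
|j190 + 47| = √(190² + 47²) = 195.7
|j190 + 976| = √(190² + 976²) = 994.3
|H(j190)| = 0.773 × 507 / (195.7 × 994.3) = 0.0020136
20 log₁₀(0.0020136) = -53.92 dB
∠(j190 + 470) = arctan(190/470) = 22.01°
∠(j190 + 47) = arctan(190/47) = 76.11°
∠(j190 + 976) = arctan(190/976) = 11.02°
∠H(j190) = 22.01° − (76.11° + 11.02°) = -65.11°

|H| = -53.9 dB, ∠H = -65.1°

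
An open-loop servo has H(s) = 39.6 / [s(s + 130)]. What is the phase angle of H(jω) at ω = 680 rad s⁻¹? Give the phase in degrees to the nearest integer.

∠(j680 + 130) = arctan(680/130) = 79.18°
∠(j680) = 90.00°
∠H(j680) = − (79.18° + 90.00°) = -169.18°

-169°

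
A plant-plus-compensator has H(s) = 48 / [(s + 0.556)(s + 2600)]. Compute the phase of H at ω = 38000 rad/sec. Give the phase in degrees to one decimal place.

-176.1°

∠(j38000 + 0.556) = arctan(38000/0.556) = 90.00°
∠(j38000 + 2600) = arctan(38000/2600) = 86.09°
∠H(j38000) = − (90.00° + 86.09°) = -176.09°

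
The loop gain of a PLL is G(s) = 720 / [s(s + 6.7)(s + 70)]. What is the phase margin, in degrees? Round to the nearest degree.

Gain crossover: |G(jω)| = 1 at ω ≈ 1.5 rad/sec.
∠G(j1.5) = −90° − arctan(1.5/6.7) − arctan(1.5/70) ≈ -103.83°
PM = 180° + (-103.83°) = 76.17°

76 deg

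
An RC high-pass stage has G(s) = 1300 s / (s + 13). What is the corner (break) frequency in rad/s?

13 rad/s

The single real pole at s = −13 gives a corner at ω = 13 rad/s.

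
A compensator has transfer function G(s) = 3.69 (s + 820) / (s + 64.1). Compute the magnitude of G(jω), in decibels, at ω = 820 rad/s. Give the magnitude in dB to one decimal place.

|j820 + 820| = √(820² + 820²) = 1160
|j820 + 64.1| = √(820² + 64.1²) = 822.5
|G(j820)| = 3.69 × 1160 / 822.5 = 5.2026
20 log₁₀(5.2026) = 14.32 dB

14.3 dB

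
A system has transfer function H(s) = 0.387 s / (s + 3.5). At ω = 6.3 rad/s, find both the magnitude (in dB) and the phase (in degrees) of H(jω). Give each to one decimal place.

|j6.3| = 6.3
|j6.3 + 3.5| = √(6.3² + 3.5²) = 7.207
|H(j6.3)| = 0.387 × 6.3 / 7.207 = 0.3383
20 log₁₀(0.3383) = -9.41 dB
∠(j6.3) = 90.00°
∠(j6.3 + 3.5) = arctan(6.3/3.5) = 60.95°
∠H(j6.3) = 90.00° − 60.95° = 29.05°

|H| = -9.4 dB, ∠H = 29.1°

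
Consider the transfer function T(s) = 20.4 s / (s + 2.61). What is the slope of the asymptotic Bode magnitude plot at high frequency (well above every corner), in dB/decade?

With 1 zero and 1 pole, the high-frequency asymptotic slope is 20 × (1 − 1) = 0 dB/decade.

0 dB/decade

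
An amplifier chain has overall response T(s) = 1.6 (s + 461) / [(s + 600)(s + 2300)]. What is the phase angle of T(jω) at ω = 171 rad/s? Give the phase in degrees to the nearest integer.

∠(j171 + 461) = arctan(171/461) = 20.35°
∠(j171 + 600) = arctan(171/600) = 15.91°
∠(j171 + 2300) = arctan(171/2300) = 4.25°
∠T(j171) = 20.35° − (15.91° + 4.25°) = 0.19°

0°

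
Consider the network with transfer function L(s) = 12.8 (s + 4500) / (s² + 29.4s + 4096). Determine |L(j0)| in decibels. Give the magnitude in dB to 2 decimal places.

22.96 dB

L(0) = 12.8 × 4500 / 4096 = 14.062
20 log₁₀(14.062) = 22.961 dB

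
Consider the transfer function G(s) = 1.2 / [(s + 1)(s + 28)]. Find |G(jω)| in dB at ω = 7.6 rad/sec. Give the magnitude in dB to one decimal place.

-45.4 dB

|j7.6 + 1| = √(7.6² + 1²) = 7.666
|j7.6 + 28| = √(7.6² + 28²) = 29.01
|G(j7.6)| = 1.2 / (7.666 × 29.01) = 0.0053957
20 log₁₀(0.0053957) = -45.36 dB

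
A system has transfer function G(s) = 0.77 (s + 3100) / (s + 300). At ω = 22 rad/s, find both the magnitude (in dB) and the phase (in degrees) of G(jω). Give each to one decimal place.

|G| = 18.0 dB, ∠G = -3.8 deg

|j22 + 3100| = √(22² + 3100²) = 3100
|j22 + 300| = √(22² + 300²) = 300.8
|G(j22)| = 0.77 × 3100 / 300.8 = 7.9356
20 log₁₀(7.9356) = 17.99 dB
∠(j22 + 3100) = arctan(22/3100) = 0.41°
∠(j22 + 300) = arctan(22/300) = 4.19°
∠G(j22) = 0.41° − 4.19° = -3.79°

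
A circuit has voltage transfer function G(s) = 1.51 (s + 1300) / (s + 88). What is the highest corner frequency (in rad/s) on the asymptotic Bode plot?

1300 rad/s

Break frequencies occur at each pole and zero magnitude: 88 rad/s, 1300 rad/s.
The highest is 1300 rad/s.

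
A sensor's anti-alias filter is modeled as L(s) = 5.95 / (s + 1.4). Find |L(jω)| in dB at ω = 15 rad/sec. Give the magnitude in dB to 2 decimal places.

-8.07 dB

|j15 + 1.4| = √(15² + 1.4²) = 15.07
|L(j15)| = 5.95 / 15.07 = 0.39495
20 log₁₀(0.39495) = -8.069 dB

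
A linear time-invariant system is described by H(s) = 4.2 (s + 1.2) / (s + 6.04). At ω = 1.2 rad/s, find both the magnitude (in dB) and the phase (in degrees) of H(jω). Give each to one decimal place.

|j1.2 + 1.2| = √(1.2² + 1.2²) = 1.697
|j1.2 + 6.04| = √(1.2² + 6.04²) = 6.158
|H(j1.2)| = 4.2 × 1.697 / 6.158 = 1.1574
20 log₁₀(1.1574) = 1.27 dB
∠(j1.2 + 1.2) = arctan(1.2/1.2) = 45.00°
∠(j1.2 + 6.04) = arctan(1.2/6.04) = 11.24°
∠H(j1.2) = 45.00° − 11.24° = 33.76°

|H| = 1.3 dB, ∠H = 33.8°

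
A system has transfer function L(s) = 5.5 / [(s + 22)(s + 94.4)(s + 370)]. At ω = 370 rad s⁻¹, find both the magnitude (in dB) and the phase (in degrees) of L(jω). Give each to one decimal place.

|L| = -142.6 dB, ∠L = -207.3 deg

|j370 + 22| = √(370² + 22²) = 370.7
|j370 + 94.4| = √(370² + 94.4²) = 381.9
|j370 + 370| = √(370² + 370²) = 523.3
|L(j370)| = 5.5 / (370.7 × 381.9 × 523.3) = 7.4265e-08
20 log₁₀(7.4265e-08) = -142.58 dB
∠(j370 + 22) = arctan(370/22) = 86.60°
∠(j370 + 94.4) = arctan(370/94.4) = 75.69°
∠(j370 + 370) = arctan(370/370) = 45.00°
∠L(j370) = − (86.60° + 75.69° + 45.00°) = -207.28°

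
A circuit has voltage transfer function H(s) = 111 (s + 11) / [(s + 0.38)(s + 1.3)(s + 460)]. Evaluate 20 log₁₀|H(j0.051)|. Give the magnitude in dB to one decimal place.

|j0.051 + 11| = √(0.051² + 11²) = 11
|j0.051 + 0.38| = √(0.051² + 0.38²) = 0.3834
|j0.051 + 1.3| = √(0.051² + 1.3²) = 1.301
|j0.051 + 460| = √(0.051² + 460²) = 460
|H(j0.051)| = 111 × 11 / (0.3834 × 1.301 × 460) = 5.3214
20 log₁₀(5.3214) = 14.52 dB

14.5 dB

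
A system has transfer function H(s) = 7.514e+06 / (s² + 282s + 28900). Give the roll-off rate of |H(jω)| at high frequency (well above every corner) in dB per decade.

With 0 zeros and 2 poles, the high-frequency asymptotic slope is 20 × (0 − 2) = -40 dB/decade.

-40 dB/decade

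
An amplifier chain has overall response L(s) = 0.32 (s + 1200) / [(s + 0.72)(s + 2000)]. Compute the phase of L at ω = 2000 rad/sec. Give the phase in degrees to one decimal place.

-75.9 deg

∠(j2000 + 1200) = arctan(2000/1200) = 59.04°
∠(j2000 + 0.72) = arctan(2000/0.72) = 89.98°
∠(j2000 + 2000) = arctan(2000/2000) = 45.00°
∠L(j2000) = 59.04° − (89.98° + 45.00°) = -75.94°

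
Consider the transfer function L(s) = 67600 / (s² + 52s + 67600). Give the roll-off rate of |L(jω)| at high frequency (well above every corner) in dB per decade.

With 0 zeros and 2 poles, the high-frequency asymptotic slope is 20 × (0 − 2) = -40 dB/decade.

-40 dB/decade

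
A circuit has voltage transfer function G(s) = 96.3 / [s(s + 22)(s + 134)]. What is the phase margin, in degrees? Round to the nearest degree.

90°

Gain crossover: |G(jω)| = 1 at ω ≈ 0.0327 rad s⁻¹.
∠G(j0.0327) = −90° − arctan(0.0327/22) − arctan(0.0327/134) ≈ -90.10°
PM = 180° + (-90.10°) = 89.90°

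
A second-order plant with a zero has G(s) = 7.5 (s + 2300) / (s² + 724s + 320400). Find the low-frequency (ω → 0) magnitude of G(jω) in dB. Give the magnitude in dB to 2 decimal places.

-25.38 dB

G(0) = 7.5 × 2300 / 320400 = 0.053839
20 log₁₀(0.053839) = -25.378 dB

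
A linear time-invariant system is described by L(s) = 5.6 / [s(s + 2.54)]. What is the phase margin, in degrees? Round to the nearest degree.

Gain crossover: |L(jω)| = 1 at ω ≈ 1.8 rad/s.
∠L(j1.8) = −90° − arctan(1.8/2.54) ≈ -125.31°
PM = 180° + (-125.31°) = 54.69°

55°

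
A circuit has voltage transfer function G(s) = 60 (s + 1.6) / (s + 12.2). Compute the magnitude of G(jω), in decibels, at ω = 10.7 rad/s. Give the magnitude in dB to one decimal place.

|j10.7 + 1.6| = √(10.7² + 1.6²) = 10.82
|j10.7 + 12.2| = √(10.7² + 12.2²) = 16.23
|G(j10.7)| = 60 × 10.82 / 16.23 = 40.002
20 log₁₀(40.002) = 32.04 dB

32.0 dB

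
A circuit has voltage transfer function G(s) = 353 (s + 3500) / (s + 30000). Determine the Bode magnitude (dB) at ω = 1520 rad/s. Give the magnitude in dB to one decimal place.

|j1520 + 3500| = √(1520² + 3500²) = 3816
|j1520 + 30000| = √(1520² + 30000²) = 3.004e+04
|G(j1520)| = 353 × 3816 / 3.004e+04 = 44.842
20 log₁₀(44.842) = 33.03 dB

33.0 dB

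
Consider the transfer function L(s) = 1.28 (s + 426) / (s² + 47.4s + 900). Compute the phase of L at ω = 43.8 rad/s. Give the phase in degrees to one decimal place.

∠(j43.8 + 426) = arctan(43.8/426) = 5.87°
∠[(j43.8)² + 47.4(j43.8) + 900] = ∠[-1018.4 + j2076.1] = 116.13°
∠L(j43.8) = 5.87° − 116.13° = -110.26°

-110.3°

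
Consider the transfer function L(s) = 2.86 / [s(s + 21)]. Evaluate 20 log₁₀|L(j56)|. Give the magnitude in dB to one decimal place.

-61.4 dB

|j56 + 21| = √(56² + 21²) = 59.81
|j56| = 56
|L(j56)| = 2.86 / (59.81 × 56) = 0.00085392
20 log₁₀(0.00085392) = -61.37 dB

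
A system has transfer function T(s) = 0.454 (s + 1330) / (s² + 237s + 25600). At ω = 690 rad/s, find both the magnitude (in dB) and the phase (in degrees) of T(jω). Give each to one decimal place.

|T| = -57.0 dB, ∠T = -132.6 deg

|j690 + 1330| = √(690² + 1330²) = 1498
|(j690)² + 237(j690) + 25600| = |-4.505e+05 + j1.6353e+05| = 4.793e+05
|T(j690)| = 0.454 × 1498 / 4.793e+05 = 0.0014194
20 log₁₀(0.0014194) = -56.96 dB
∠(j690 + 1330) = arctan(690/1330) = 27.42°
∠[(j690)² + 237(j690) + 25600] = ∠[-4.505e+05 + j1.6353e+05] = 160.05°
∠T(j690) = 27.42° − 160.05° = -132.63°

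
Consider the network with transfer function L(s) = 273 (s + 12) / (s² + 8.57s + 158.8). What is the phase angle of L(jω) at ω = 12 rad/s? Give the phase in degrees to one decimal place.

∠(j12 + 12) = arctan(12/12) = 45.00°
∠[(j12)² + 8.57(j12) + 158.8] = ∠[14.8 + j102.84] = 81.81°
∠L(j12) = 45.00° − 81.81° = -36.81°

-36.8°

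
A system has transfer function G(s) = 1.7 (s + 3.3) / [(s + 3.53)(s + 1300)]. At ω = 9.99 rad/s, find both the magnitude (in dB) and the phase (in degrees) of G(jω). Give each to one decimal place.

|j9.99 + 3.3| = √(9.99² + 3.3²) = 10.52
|j9.99 + 3.53| = √(9.99² + 3.53²) = 10.6
|j9.99 + 1300| = √(9.99² + 1300²) = 1300
|G(j9.99)| = 1.7 × 10.52 / (10.6 × 1300) = 0.0012985
20 log₁₀(0.0012985) = -57.73 dB
∠(j9.99 + 3.3) = arctan(9.99/3.3) = 71.72°
∠(j9.99 + 3.53) = arctan(9.99/3.53) = 70.54°
∠(j9.99 + 1300) = arctan(9.99/1300) = 0.44°
∠G(j9.99) = 71.72° − (70.54° + 0.44°) = 0.74°

|G| = -57.7 dB, ∠G = 0.7°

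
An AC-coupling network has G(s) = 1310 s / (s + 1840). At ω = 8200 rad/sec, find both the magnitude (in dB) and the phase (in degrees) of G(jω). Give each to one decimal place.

|j8200| = 8200
|j8200 + 1840| = √(8200² + 1840²) = 8404
|G(j8200)| = 1310 × 8200 / 8404 = 1278.2
20 log₁₀(1278.2) = 62.13 dB
∠(j8200) = 90.00°
∠(j8200 + 1840) = arctan(8200/1840) = 77.35°
∠G(j8200) = 90.00° − 77.35° = 12.65°

|G| = 62.1 dB, ∠G = 12.6 deg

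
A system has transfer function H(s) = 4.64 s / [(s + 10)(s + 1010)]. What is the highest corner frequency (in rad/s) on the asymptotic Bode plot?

Break frequencies occur at each pole and zero magnitude: 10 rad/s, 1010 rad/s.
The highest is 1010 rad/s.

1010 rad/s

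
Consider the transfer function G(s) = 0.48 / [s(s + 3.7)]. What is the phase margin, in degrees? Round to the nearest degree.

88 deg

Gain crossover: |G(jω)| = 1 at ω ≈ 0.13 rad/s.
∠G(j0.13) = −90° − arctan(0.13/3.7) ≈ -92.01°
PM = 180° + (-92.01°) = 87.99°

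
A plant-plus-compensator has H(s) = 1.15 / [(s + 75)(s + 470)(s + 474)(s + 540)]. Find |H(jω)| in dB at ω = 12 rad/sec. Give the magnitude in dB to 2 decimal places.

-198.01 dB

|j12 + 75| = √(12² + 75²) = 75.95
|j12 + 470| = √(12² + 470²) = 470.2
|j12 + 474| = √(12² + 474²) = 474.2
|j12 + 540| = √(12² + 540²) = 540.1
|H(j12)| = 1.15 / (75.95 × 470.2 × 474.2 × 540.1) = 1.2574e-10
20 log₁₀(1.2574e-10) = -198.010 dB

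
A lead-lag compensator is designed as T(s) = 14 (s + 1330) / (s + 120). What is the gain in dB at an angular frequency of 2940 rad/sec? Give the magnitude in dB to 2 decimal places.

|j2940 + 1330| = √(2940² + 1330²) = 3227
|j2940 + 120| = √(2940² + 120²) = 2942
|T(j2940)| = 14 × 3227 / 2942 = 15.353
20 log₁₀(15.353) = 23.724 dB

23.72 dB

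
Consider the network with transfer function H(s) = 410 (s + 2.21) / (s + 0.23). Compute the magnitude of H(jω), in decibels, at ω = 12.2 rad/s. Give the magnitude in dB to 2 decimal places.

52.39 dB

|j12.2 + 2.21| = √(12.2² + 2.21²) = 12.4
|j12.2 + 0.23| = √(12.2² + 0.23²) = 12.2
|H(j12.2)| = 410 × 12.4 / 12.2 = 416.6
20 log₁₀(416.6) = 52.394 dB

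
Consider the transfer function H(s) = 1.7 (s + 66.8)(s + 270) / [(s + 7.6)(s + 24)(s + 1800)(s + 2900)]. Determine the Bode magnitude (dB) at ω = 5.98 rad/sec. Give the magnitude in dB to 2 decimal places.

|j5.98 + 66.8| = √(5.98² + 66.8²) = 67.07
|j5.98 + 270| = √(5.98² + 270²) = 270.1
|j5.98 + 7.6| = √(5.98² + 7.6²) = 9.671
|j5.98 + 24| = √(5.98² + 24²) = 24.73
|j5.98 + 1800| = √(5.98² + 1800²) = 1800
|j5.98 + 2900| = √(5.98² + 2900²) = 2900
|H(j5.98)| = 1.7 × 67.07 × 270.1 / (9.671 × 24.73 × 1800 × 2900) = 2.4661e-05
20 log₁₀(2.4661e-05) = -92.160 dB

-92.16 dB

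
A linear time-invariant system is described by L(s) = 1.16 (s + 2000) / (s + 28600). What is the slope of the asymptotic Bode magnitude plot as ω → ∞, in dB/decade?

With 1 zero and 1 pole, the high-frequency asymptotic slope is 20 × (1 − 1) = 0 dB/decade.

0 dB/decade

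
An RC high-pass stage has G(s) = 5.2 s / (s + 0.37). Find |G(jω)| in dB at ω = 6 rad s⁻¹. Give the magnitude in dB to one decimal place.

14.3 dB

|j6| = 6
|j6 + 0.37| = √(6² + 0.37²) = 6.011
|G(j6)| = 5.2 × 6 / 6.011 = 5.1901
20 log₁₀(5.1901) = 14.30 dB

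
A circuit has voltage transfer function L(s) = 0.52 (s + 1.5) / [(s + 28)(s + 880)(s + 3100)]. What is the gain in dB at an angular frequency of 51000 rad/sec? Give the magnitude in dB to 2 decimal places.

-194.00 dB

|j51000 + 1.5| = √(51000² + 1.5²) = 5.1e+04
|j51000 + 28| = √(51000² + 28²) = 5.1e+04
|j51000 + 880| = √(51000² + 880²) = 5.101e+04
|j51000 + 3100| = √(51000² + 3100²) = 5.109e+04
|L(j51000)| = 0.52 × 5.1e+04 / (5.1e+04 × 5.101e+04 × 5.109e+04) = 1.9953e-10
20 log₁₀(1.9953e-10) = -194.000 dB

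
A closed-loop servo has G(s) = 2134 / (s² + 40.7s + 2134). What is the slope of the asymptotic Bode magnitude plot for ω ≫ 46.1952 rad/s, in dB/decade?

With 0 zeros and 2 poles, the high-frequency asymptotic slope is 20 × (0 − 2) = -40 dB/decade.

-40 dB/decade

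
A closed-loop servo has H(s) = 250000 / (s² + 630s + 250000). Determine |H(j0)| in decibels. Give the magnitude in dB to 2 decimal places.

0.00 dB

H(0) = 250000 / 250000 = 1
20 log₁₀(1) = 0.000 dB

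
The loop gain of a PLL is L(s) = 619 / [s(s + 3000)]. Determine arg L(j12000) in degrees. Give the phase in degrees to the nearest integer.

∠(j12000 + 3000) = arctan(12000/3000) = 75.96°
∠(j12000) = 90.00°
∠L(j12000) = − (75.96° + 90.00°) = -165.96°

-166 deg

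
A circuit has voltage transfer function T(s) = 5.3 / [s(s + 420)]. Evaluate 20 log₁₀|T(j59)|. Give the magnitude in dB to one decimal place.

|j59 + 420| = √(59² + 420²) = 424.1
|j59| = 59
|T(j59)| = 5.3 / (424.1 × 59) = 0.0002118
20 log₁₀(0.0002118) = -73.48 dB

-73.5 dB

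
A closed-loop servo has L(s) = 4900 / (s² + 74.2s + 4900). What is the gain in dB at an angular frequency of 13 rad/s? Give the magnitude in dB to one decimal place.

|(j13)² + 74.2(j13) + 4900| = |4731 + j964.6| = 4828
|L(j13)| = 4900 / 4828 = 1.0148
20 log₁₀(1.0148) = 0.13 dB

0.1 dB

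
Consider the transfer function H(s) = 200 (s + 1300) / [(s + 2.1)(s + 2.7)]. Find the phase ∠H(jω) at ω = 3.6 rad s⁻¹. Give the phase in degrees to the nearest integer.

-113°

∠(j3.6 + 1300) = arctan(3.6/1300) = 0.16°
∠(j3.6 + 2.1) = arctan(3.6/2.1) = 59.74°
∠(j3.6 + 2.7) = arctan(3.6/2.7) = 53.13°
∠H(j3.6) = 0.16° − (59.74° + 53.13°) = -112.72°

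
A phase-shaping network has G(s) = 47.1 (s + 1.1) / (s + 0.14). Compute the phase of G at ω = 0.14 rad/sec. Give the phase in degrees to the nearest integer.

-38 deg

∠(j0.14 + 1.1) = arctan(0.14/1.1) = 7.25°
∠(j0.14 + 0.14) = arctan(0.14/0.14) = 45.00°
∠G(j0.14) = 7.25° − 45.00° = -37.75°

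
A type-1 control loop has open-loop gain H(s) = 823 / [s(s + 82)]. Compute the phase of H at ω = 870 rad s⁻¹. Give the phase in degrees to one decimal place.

∠(j870 + 82) = arctan(870/82) = 84.62°
∠(j870) = 90.00°
∠H(j870) = − (84.62° + 90.00°) = -174.62°

-174.6°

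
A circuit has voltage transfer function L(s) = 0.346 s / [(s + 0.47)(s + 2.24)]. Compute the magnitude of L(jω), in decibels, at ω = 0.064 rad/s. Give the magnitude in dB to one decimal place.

|j0.064| = 0.064
|j0.064 + 0.47| = √(0.064² + 0.47²) = 0.4743
|j0.064 + 2.24| = √(0.064² + 2.24²) = 2.241
|L(j0.064)| = 0.346 × 0.064 / (0.4743 × 2.241) = 0.020833
20 log₁₀(0.020833) = -33.63 dB

-33.6 dB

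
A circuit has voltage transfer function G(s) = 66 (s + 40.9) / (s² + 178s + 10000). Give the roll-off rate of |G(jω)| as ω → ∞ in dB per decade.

With 1 zero and 2 poles, the high-frequency asymptotic slope is 20 × (1 − 2) = -20 dB/decade.

-20 dB/decade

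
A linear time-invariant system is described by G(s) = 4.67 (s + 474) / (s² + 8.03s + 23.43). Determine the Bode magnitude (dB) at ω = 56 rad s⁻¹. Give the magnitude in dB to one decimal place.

-3.0 dB

|j56 + 474| = √(56² + 474²) = 477.3
|(j56)² + 8.03(j56) + 23.43| = |-3112.6 + j449.68| = 3145
|G(j56)| = 4.67 × 477.3 / 3145 = 0.70876
20 log₁₀(0.70876) = -2.99 dB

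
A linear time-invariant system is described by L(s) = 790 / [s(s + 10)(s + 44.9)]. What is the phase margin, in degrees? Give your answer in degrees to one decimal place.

78.0 deg

Gain crossover: |L(jω)| = 1 at ω ≈ 1.73 rad/s.
∠L(j1.73) = −90° − arctan(1.73/10) − arctan(1.73/44.9) ≈ -102.04°
PM = 180° + (-102.04°) = 77.96°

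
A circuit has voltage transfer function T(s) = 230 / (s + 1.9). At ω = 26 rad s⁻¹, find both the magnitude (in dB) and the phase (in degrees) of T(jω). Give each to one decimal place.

|T| = 18.9 dB, ∠T = -85.8°

|j26 + 1.9| = √(26² + 1.9²) = 26.07
|T(j26)| = 230 / 26.07 = 8.8226
20 log₁₀(8.8226) = 18.91 dB
∠(j26 + 1.9) = arctan(26/1.9) = 85.82°
∠T(j26) = −85.82° = -85.82°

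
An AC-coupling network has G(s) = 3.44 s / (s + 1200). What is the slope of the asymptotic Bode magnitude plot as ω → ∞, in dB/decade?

With 1 zero and 1 pole, the high-frequency asymptotic slope is 20 × (1 − 1) = 0 dB/decade.

0 dB/decade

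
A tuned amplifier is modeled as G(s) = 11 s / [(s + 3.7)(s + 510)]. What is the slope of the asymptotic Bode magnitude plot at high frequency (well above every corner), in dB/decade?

-20 dB/decade

With 1 zero and 2 poles, the high-frequency asymptotic slope is 20 × (1 − 2) = -20 dB/decade.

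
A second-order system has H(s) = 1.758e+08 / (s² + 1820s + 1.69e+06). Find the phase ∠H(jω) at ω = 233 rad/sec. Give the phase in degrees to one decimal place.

∠[(j233)² + 1820(j233) + 1.69e+06] = ∠[1.6357e+06 + j4.2406e+05] = 14.53°
∠H(j233) = −14.53° = -14.53°

-14.5°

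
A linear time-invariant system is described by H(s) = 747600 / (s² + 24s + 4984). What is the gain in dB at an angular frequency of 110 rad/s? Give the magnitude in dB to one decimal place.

|(j110)² + 24(j110) + 4984| = |-7116 + j2640| = 7590
|H(j110)| = 747600 / 7590 = 98.499
20 log₁₀(98.499) = 39.87 dB

39.9 dB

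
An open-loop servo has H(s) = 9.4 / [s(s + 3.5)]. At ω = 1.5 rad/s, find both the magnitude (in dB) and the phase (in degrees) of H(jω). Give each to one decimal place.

|j1.5 + 3.5| = √(1.5² + 3.5²) = 3.808
|j1.5| = 1.5
|H(j1.5)| = 9.4 / (3.808 × 1.5) = 1.6457
20 log₁₀(1.6457) = 4.33 dB
∠(j1.5 + 3.5) = arctan(1.5/3.5) = 23.20°
∠(j1.5) = 90.00°
∠H(j1.5) = − (23.20° + 90.00°) = -113.20°

|H| = 4.3 dB, ∠H = -113.2°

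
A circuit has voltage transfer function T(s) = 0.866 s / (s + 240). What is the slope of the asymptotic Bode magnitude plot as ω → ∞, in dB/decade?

With 1 zero and 1 pole, the high-frequency asymptotic slope is 20 × (1 − 1) = 0 dB/decade.

0 dB/decade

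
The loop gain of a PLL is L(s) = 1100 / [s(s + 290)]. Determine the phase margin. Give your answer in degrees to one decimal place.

Gain crossover: |L(jω)| = 1 at ω ≈ 3.79 rad/s.
∠L(j3.79) = −90° − arctan(3.79/290) ≈ -90.75°
PM = 180° + (-90.75°) = 89.25°

89.3°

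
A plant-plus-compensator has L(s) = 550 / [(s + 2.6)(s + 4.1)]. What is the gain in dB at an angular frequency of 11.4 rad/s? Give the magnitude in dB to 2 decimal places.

11.78 dB

|j11.4 + 2.6| = √(11.4² + 2.6²) = 11.69
|j11.4 + 4.1| = √(11.4² + 4.1²) = 12.11
|L(j11.4)| = 550 / (11.69 × 12.11) = 3.8826
20 log₁₀(3.8826) = 11.783 dB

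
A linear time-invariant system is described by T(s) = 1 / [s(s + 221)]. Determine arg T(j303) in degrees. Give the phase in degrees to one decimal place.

∠(j303 + 221) = arctan(303/221) = 53.89°
∠(j303) = 90.00°
∠T(j303) = − (53.89° + 90.00°) = -143.89°

-143.9 deg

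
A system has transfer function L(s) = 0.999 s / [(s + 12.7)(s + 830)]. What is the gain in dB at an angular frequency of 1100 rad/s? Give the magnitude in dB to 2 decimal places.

|j1100| = 1100
|j1100 + 12.7| = √(1100² + 12.7²) = 1100
|j1100 + 830| = √(1100² + 830²) = 1378
|L(j1100)| = 0.999 × 1100 / (1100 × 1378) = 0.00072491
20 log₁₀(0.00072491) = -62.794 dB

-62.79 dB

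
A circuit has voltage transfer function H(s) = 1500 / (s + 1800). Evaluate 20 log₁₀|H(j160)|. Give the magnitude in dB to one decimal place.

|j160 + 1800| = √(160² + 1800²) = 1807
|H(j160)| = 1500 / 1807 = 0.83006
20 log₁₀(0.83006) = -1.62 dB

-1.6 dB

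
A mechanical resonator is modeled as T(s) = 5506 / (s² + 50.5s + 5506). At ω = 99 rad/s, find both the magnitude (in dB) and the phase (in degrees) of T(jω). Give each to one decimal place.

|(j99)² + 50.5(j99) + 5506| = |-4295 + j4999.5| = 6591
|T(j99)| = 5506 / 6591 = 0.83537
20 log₁₀(0.83537) = -1.56 dB
∠[(j99)² + 50.5(j99) + 5506] = ∠[-4295 + j4999.5] = 130.67°
∠T(j99) = −130.67° = -130.67°

|T| = -1.6 dB, ∠T = -130.7°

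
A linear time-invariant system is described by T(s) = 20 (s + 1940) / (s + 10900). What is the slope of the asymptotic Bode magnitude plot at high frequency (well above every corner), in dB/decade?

0 dB/decade

With 1 zero and 1 pole, the high-frequency asymptotic slope is 20 × (1 − 1) = 0 dB/decade.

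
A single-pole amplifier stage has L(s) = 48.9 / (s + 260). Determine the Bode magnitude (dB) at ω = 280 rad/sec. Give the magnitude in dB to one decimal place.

-17.9 dB

|j280 + 260| = √(280² + 260²) = 382.1
|L(j280)| = 48.9 / 382.1 = 0.12798
20 log₁₀(0.12798) = -17.86 dB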